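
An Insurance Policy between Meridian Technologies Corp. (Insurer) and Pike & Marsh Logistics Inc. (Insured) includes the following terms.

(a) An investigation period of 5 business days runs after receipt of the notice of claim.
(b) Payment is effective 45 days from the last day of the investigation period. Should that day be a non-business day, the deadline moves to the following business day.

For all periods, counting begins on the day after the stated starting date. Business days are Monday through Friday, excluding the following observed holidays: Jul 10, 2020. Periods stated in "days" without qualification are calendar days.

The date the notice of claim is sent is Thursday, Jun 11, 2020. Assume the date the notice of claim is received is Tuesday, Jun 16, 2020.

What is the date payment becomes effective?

The last day of the investigation period: 5 business days after Tuesday, Jun 16, 2020, skipping weekends — Jun 17, Jun 18, Jun 19, Jun 22, Jun 23 — lands on Tuesday, Jun 23, 2020.
The date payment becomes effective: 45 calendar days after Jun 23, 2020 is Aug 7, 2020. Aug 7, 2020 is a Friday and is not a listed holiday, so no roll-forward applies.

Aug 7, 2020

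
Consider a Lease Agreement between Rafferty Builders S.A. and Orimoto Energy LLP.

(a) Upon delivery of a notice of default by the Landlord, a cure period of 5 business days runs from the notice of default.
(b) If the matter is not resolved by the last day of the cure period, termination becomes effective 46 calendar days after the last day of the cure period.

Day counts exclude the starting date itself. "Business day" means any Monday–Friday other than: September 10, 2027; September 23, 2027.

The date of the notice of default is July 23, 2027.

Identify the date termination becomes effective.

The last day of the cure period: 5 business days after Friday, July 23, 2027, skipping weekends — Jul 26, Jul 27, Jul 28, Jul 29, Jul 30 — lands on Friday, July 30, 2027.
The date termination becomes effective: July 30, 2027 + 46 days = September 14, 2027.

September 14, 2027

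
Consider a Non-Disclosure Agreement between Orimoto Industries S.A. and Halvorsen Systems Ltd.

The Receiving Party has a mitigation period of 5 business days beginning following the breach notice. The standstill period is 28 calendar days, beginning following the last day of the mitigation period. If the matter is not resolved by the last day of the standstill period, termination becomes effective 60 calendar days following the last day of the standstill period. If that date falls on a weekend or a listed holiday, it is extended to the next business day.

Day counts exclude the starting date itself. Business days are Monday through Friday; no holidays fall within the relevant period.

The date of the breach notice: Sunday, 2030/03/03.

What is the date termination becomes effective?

The last day of the mitigation period: counting 5 business days from Sunday, 2030/03/03 (Mar 4, Mar 5, Mar 6, Mar 7, Mar 8, skipping weekends) reaches Friday, 2030/03/08.
The last day of the standstill period: 28 calendar days after 2030/03/08 is 2030/04/05.
The date termination becomes effective: 2030/04/05 + 60 days = 2030/06/04. 2030/06/04 is a Tuesday, so no roll-forward applies.

2030/06/04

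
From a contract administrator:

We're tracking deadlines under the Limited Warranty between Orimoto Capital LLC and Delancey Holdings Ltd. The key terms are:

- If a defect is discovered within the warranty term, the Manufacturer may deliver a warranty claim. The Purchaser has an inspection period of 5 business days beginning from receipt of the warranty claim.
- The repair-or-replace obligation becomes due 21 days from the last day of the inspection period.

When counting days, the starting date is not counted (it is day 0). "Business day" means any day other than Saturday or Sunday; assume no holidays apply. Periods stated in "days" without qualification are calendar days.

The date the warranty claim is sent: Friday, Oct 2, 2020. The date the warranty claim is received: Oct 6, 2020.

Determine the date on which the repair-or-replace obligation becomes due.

Nov 3, 2020

The last day of the inspection period: 5 business days after Tuesday, Oct 6, 2020, skipping weekends — Oct 7, Oct 8, Oct 9, Oct 12, Oct 13 — lands on Tuesday, Oct 13, 2020.
Adding 21 calendar days to Oct 13, 2020 gives Nov 3, 2020, which is the date on which the repair-or-replace obligation becomes due.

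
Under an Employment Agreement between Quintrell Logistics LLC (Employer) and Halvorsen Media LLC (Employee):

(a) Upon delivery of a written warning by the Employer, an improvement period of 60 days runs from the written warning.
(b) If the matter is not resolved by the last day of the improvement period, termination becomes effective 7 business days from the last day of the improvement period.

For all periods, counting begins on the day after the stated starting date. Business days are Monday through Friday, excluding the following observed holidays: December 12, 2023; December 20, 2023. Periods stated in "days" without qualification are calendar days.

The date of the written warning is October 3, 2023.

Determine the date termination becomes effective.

The last day of the improvement period: October 3, 2023 + 60 days = December 2, 2023.
The date termination becomes effective: 7 business days after Saturday, December 2, 2023, skipping weekends and the listed holiday on Dec 12 — Dec 4, Dec 5, Dec 6, Dec 7, Dec 8, Dec 11, Dec 13 — lands on Wednesday, December 13, 2023.

December 13, 2023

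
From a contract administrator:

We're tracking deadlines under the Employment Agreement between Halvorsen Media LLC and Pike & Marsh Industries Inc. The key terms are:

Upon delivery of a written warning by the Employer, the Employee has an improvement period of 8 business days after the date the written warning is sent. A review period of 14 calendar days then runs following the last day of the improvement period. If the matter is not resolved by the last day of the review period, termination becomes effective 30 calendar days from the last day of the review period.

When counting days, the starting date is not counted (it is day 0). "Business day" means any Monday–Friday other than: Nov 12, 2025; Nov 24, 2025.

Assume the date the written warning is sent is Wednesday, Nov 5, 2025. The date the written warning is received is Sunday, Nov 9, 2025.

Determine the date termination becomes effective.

The last day of the improvement period: 8 business days after Wednesday, Nov 5, 2025, skipping weekends and the listed holiday on Nov 12 — Nov 6, Nov 7, Nov 10, Nov 11, Nov 13, Nov 14, Nov 17, Nov 18 — lands on Tuesday, Nov 18, 2025.
The last day of the review period: Nov 18, 2025 + 14 days = Dec 2, 2025.
The date termination becomes effective: Dec 2, 2025 + 30 days = Jan 1, 2026.

Jan 1, 2026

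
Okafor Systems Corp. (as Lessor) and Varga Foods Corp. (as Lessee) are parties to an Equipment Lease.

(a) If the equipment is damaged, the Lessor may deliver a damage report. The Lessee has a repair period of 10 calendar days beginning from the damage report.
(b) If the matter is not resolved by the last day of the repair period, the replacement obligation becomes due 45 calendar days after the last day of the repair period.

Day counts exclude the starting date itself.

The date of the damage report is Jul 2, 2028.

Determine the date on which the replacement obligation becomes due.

Aug 26, 2028

Adding 10 calendar days to Jul 2, 2028 gives Jul 12, 2028, which is the last day of the repair period.
The date on which the replacement obligation becomes due: 45 calendar days after Jul 12, 2028 is Aug 26, 2028.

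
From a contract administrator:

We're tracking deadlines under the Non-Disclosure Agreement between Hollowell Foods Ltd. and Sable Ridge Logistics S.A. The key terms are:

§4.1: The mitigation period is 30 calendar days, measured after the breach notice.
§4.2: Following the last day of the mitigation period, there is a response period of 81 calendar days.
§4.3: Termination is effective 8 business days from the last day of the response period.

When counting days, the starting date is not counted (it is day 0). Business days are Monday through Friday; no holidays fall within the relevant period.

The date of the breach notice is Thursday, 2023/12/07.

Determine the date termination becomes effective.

2024/04/08

The last day of the mitigation period: 2023/12/07 + 30 days = 2024/01/06.
The last day of the response period: 81 calendar days after 2024/01/06 is 2024/03/27.
The date termination becomes effective: 8 business days after Wednesday, 2024/03/27, skipping weekends — Mar 28, Mar 29, Apr 1, Apr 2, Apr 3, Apr 4, Apr 5, Apr 8 — lands on Monday, 2024/04/08.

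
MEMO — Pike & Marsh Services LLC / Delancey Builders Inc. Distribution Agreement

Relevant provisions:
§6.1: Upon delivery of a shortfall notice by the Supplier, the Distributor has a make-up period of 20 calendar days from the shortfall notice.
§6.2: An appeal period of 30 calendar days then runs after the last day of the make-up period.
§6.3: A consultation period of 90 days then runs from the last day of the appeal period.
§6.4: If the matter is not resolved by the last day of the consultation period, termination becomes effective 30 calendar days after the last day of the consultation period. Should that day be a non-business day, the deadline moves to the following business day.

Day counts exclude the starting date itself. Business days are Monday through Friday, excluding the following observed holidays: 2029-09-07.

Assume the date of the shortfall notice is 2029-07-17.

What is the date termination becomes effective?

The last day of the make-up period: 2029-07-17 + 20 days = 2029-08-06.
Adding 30 calendar days to 2029-08-06 gives 2029-09-05, which is the last day of the appeal period.
Adding 90 calendar days to 2029-09-05 gives 2029-12-04, which is the last day of the consultation period.
The date termination becomes effective: 30 calendar days after 2029-12-04 is 2030-01-03. 2030-01-03 is a Thursday and is not a listed holiday, so no roll-forward applies.

2030-01-03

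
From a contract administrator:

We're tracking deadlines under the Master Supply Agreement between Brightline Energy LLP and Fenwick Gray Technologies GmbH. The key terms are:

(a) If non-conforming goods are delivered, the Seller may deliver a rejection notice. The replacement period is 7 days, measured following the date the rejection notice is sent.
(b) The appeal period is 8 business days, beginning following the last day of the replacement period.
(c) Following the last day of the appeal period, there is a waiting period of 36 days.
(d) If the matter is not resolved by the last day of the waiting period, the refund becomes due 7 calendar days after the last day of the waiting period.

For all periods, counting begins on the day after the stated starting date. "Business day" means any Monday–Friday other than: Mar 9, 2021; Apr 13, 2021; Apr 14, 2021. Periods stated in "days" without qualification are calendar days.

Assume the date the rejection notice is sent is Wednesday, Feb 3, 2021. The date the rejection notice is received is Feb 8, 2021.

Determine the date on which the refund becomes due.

The last day of the replacement period: 7 calendar days after Feb 3, 2021 is Feb 10, 2021.
The last day of the appeal period: counting 8 business days from Wednesday, Feb 10, 2021 (Feb 11, Feb 12, Feb 15, Feb 16, Feb 17, Feb 18, Feb 19, Feb 22, skipping weekends) reaches Monday, Feb 22, 2021.
Adding 36 calendar days to Feb 22, 2021 gives Mar 30, 2021, which is the last day of the waiting period.
The date on which the refund becomes due: Mar 30, 2021 + 7 days = Apr 6, 2021.

Apr 6, 2021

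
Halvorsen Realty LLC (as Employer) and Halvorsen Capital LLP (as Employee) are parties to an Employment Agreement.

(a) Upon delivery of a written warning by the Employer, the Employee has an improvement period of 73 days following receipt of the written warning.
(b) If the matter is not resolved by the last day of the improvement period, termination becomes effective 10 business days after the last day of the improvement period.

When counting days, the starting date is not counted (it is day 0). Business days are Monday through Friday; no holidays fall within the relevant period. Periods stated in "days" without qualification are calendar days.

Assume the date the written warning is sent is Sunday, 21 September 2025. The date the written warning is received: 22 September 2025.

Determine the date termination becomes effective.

Adding 73 calendar days to 22 September 2025 gives 4 December 2025, which is the last day of the improvement period.
The date termination becomes effective: 10 business days after Thursday, 4 December 2025, skipping weekends — Dec 5, Dec 8, Dec 9, Dec 10, Dec 11, Dec 12, Dec 15, Dec 16, Dec 17, Dec 18 — lands on Thursday, 18 December 2025.

18 December 2025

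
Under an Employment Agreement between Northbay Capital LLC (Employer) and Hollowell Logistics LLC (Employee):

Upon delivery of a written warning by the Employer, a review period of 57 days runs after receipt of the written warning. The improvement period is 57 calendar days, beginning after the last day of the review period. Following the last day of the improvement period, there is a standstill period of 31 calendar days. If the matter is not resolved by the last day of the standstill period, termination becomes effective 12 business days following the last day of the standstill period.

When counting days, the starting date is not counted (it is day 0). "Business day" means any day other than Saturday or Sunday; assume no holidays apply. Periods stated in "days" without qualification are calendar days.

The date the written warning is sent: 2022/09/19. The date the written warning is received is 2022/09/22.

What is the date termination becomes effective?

The last day of the review period: 2022/09/22 + 57 days = 2022/11/18.
Adding 57 calendar days to 2022/11/18 gives 2023/01/14, which is the last day of the improvement period.
Adding 31 calendar days to 2023/01/14 gives 2023/02/14, which is the last day of the standstill period.
From Tuesday, 2023/02/14, 12 business days (Feb 15, Feb 16, Feb 17, Feb 20, …, Feb 28, Mar 1, Mar 2, skipping weekends) brings us to Thursday, 2023/03/02, which is the date termination becomes effective.

2023/03/02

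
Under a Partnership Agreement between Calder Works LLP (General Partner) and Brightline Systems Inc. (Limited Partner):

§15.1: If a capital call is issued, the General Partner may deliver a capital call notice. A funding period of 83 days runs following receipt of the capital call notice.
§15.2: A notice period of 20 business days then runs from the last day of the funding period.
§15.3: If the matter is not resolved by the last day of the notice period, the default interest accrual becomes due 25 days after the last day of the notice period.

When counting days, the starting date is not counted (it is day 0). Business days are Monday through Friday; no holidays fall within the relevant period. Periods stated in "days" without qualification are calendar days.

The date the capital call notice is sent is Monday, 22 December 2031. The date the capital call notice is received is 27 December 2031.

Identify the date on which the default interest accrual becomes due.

11 May 2032

The last day of the funding period: 27 December 2031 + 83 days = 19 March 2032.
The last day of the notice period: 20 business days after Friday, 19 March 2032, skipping weekends — Mar 22, Mar 23, Mar 24, Mar 25, …, Apr 14, Apr 15, Apr 16 — lands on Friday, 16 April 2032.
The date on which the default interest accrual becomes due: 25 calendar days after 16 April 2032 is 11 May 2032.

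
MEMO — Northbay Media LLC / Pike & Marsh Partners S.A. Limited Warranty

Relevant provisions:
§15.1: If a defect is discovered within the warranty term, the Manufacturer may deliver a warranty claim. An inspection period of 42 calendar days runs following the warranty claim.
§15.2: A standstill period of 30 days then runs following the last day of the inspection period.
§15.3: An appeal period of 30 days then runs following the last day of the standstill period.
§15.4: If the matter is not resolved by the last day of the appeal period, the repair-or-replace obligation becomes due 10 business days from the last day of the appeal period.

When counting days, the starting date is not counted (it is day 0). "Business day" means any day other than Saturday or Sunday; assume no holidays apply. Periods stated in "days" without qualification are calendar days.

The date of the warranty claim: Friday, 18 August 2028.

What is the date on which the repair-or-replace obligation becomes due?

The last day of the inspection period: 42 calendar days after 18 August 2028 is 29 September 2028.
The last day of the standstill period: 29 September 2028 + 30 days = 29 October 2028.
The last day of the appeal period: 29 October 2028 + 30 days = 28 November 2028.
The date on which the repair-or-replace obligation becomes due: 10 business days after Tuesday, 28 November 2028, skipping weekends — Nov 29, Nov 30, Dec 1, Dec 4, Dec 5, Dec 6, Dec 7, Dec 8, Dec 11, Dec 12 — lands on Tuesday, 12 December 2028.

12 December 2028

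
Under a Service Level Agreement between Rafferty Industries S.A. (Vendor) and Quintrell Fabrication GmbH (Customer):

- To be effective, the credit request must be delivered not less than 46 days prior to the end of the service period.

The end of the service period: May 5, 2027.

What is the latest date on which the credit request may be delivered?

March 20, 2027

Counting back 46 calendar days from May 5, 2027 gives March 20, 2027.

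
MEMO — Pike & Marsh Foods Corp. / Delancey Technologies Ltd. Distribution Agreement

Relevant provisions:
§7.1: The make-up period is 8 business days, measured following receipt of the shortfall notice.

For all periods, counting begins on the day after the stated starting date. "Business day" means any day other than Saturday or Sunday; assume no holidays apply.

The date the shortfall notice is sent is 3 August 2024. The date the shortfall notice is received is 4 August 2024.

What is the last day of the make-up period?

14 August 2024

From Sunday, 4 August 2024, 8 business days (Aug 5, Aug 6, Aug 7, Aug 8, Aug 9, Aug 12, Aug 13, Aug 14, skipping weekends) brings us to Wednesday, 14 August 2024, which is the last day of the make-up period.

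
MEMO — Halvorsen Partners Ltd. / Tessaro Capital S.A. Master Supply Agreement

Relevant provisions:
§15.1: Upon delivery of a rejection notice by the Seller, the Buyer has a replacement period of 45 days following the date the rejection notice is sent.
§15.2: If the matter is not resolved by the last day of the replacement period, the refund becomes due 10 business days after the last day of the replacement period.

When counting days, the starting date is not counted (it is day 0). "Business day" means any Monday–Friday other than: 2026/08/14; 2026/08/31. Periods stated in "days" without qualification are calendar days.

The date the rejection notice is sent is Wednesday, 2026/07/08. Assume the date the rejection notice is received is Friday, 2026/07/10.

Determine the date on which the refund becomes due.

2026/09/07

The last day of the replacement period: 45 calendar days after 2026/07/08 is 2026/08/22.
The date on which the refund becomes due: counting 10 business days from Saturday, 2026/08/22 (Aug 24, Aug 25, Aug 26, Aug 27, Aug 28, Sep 1, Sep 2, Sep 3, Sep 4, Sep 7, skipping weekends and the listed holiday on Aug 31) reaches Monday, 2026/09/07.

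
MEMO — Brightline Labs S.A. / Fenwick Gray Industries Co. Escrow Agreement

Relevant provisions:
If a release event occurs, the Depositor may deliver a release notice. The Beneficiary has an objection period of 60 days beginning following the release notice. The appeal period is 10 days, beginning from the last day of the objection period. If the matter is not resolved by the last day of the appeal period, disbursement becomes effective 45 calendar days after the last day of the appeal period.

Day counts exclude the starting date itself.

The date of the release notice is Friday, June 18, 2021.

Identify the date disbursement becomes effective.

The last day of the objection period: 60 calendar days after June 18, 2021 is August 17, 2021.
Adding 10 calendar days to August 17, 2021 gives August 27, 2021, which is the last day of the appeal period.
Adding 45 calendar days to August 27, 2021 gives October 11, 2021, which is the date disbursement becomes effective.

October 11, 2021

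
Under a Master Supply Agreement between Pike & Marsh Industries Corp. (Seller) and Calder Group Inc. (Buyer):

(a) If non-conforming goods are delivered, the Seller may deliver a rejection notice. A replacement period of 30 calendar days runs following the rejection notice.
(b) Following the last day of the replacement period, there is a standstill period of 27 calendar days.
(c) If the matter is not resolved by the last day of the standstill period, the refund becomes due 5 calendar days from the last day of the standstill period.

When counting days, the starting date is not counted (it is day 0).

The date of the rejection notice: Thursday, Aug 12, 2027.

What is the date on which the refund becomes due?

The last day of the replacement period: Aug 12, 2027 + 30 days = Sep 11, 2027.
Adding 27 calendar days to Sep 11, 2027 gives Oct 8, 2027, which is the last day of the standstill period.
The date on which the refund becomes due: 5 calendar days after Oct 8, 2027 is Oct 13, 2027.

Oct 13, 2027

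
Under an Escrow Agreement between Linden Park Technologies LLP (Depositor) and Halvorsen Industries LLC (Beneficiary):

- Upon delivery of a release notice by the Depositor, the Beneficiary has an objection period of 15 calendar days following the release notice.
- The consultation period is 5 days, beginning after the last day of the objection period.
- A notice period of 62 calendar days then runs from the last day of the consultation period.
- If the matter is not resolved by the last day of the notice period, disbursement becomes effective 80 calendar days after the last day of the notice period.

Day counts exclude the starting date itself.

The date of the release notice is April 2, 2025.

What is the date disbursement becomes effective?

The last day of the objection period: 15 calendar days after April 2, 2025 is April 17, 2025.
The last day of the consultation period: 5 calendar days after April 17, 2025 is April 22, 2025.
Adding 62 calendar days to April 22, 2025 gives June 23, 2025, which is the last day of the notice period.
The date disbursement becomes effective: June 23, 2025 + 80 days = September 11, 2025.

September 11, 2025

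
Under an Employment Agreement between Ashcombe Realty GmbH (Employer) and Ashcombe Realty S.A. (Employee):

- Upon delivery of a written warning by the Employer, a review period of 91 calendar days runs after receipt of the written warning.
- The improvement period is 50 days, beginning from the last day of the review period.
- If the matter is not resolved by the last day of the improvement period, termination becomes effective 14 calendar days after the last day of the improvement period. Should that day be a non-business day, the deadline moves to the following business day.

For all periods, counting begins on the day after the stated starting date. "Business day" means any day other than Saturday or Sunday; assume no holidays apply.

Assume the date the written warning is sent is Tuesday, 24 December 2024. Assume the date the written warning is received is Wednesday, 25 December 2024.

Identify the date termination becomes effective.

The last day of the review period: 25 December 2024 + 91 days = 26 March 2025.
The last day of the improvement period: 26 March 2025 + 50 days = 15 May 2025.
Adding 14 calendar days to 15 May 2025 gives 29 May 2025, which is the date termination becomes effective. 29 May 2025 is a Thursday, so no roll-forward applies.

29 May 2025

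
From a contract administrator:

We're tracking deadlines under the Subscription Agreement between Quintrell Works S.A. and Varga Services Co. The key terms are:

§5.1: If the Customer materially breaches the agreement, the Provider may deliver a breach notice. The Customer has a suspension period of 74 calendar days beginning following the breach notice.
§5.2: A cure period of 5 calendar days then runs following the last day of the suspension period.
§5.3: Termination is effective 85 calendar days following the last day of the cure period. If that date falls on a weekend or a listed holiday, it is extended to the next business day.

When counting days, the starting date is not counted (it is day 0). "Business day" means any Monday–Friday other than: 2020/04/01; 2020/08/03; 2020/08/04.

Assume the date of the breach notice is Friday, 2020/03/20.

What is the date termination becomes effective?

2020/08/31

The last day of the suspension period: 2020/03/20 + 74 days = 2020/06/02.
The last day of the cure period: 5 calendar days after 2020/06/02 is 2020/06/07.
Adding 85 calendar days to 2020/06/07 gives 2020/08/31, which is the date termination becomes effective. 2020/08/31 is a Monday and is not a listed holiday, so no roll-forward applies.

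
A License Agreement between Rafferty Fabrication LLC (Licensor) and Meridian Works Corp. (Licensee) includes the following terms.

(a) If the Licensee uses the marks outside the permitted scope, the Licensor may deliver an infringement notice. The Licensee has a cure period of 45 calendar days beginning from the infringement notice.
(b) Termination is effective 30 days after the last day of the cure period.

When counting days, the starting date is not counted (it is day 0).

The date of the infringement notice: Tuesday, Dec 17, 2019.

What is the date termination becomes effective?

Mar 1, 2020

The last day of the cure period: 45 calendar days after Dec 17, 2019 is Jan 31, 2020.
The date termination becomes effective: Jan 31, 2020 + 30 days = Mar 1, 2020.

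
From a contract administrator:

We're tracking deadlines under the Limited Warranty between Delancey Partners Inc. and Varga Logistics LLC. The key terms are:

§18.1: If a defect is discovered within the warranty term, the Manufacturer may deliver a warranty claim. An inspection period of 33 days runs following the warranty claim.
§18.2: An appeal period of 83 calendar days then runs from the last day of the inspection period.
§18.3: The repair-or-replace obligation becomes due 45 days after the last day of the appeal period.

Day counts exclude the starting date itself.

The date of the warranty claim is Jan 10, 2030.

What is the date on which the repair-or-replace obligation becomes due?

Jun 20, 2030

The last day of the inspection period: 33 calendar days after Jan 10, 2030 is Feb 12, 2030.
The last day of the appeal period: Feb 12, 2030 + 83 days = May 6, 2030.
The date on which the repair-or-replace obligation becomes due: May 6, 2030 + 45 days = Jun 20, 2030.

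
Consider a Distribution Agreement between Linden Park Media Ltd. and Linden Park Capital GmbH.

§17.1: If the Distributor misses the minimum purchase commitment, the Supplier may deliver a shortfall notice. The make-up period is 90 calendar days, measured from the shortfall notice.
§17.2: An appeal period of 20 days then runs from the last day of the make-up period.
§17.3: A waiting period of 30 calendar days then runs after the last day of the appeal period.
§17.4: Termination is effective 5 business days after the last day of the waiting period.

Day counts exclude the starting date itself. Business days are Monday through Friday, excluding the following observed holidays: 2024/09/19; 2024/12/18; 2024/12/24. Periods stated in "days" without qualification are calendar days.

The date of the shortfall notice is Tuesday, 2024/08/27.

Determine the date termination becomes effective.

2025/01/21

The last day of the make-up period: 90 calendar days after 2024/08/27 is 2024/11/25.
The last day of the appeal period: 2024/11/25 + 20 days = 2024/12/15.
Adding 30 calendar days to 2024/12/15 gives 2025/01/14, which is the last day of the waiting period.
The date termination becomes effective: counting 5 business days from Tuesday, 2025/01/14 (Jan 15, Jan 16, Jan 17, Jan 20, Jan 21, skipping weekends) reaches Tuesday, 2025/01/21.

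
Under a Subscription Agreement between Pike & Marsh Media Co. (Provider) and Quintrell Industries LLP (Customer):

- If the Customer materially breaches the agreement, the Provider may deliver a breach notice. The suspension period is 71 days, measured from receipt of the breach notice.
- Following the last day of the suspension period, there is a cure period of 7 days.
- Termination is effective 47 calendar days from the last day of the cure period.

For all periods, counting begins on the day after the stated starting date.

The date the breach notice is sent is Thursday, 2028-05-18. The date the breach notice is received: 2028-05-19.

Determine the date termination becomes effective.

2028-09-21

Adding 71 calendar days to 2028-05-19 gives 2028-07-29, which is the last day of the suspension period.
The last day of the cure period: 7 calendar days after 2028-07-29 is 2028-08-05.
Adding 47 calendar days to 2028-08-05 gives 2028-09-21, which is the date termination becomes effective.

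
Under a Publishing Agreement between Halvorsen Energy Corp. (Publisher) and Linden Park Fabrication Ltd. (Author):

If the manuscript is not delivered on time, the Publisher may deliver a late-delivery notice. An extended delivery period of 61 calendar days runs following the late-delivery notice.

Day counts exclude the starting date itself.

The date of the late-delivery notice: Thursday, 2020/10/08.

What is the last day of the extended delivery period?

Adding 61 calendar days to 2020/10/08 gives 2020/12/08, which is the last day of the extended delivery period.

2020/12/08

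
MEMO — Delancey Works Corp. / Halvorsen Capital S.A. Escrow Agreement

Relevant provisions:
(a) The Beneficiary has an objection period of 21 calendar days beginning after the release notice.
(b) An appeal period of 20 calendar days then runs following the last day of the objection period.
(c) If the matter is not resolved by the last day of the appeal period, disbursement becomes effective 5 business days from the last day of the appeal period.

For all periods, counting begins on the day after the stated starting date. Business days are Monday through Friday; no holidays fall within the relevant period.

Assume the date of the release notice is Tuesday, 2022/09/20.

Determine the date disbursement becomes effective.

2022/11/07

The last day of the objection period: 21 calendar days after 2022/09/20 is 2022/10/11.
The last day of the appeal period: 2022/10/11 + 20 days = 2022/10/31.
From Monday, 2022/10/31, 5 business days (Nov 1, Nov 2, Nov 3, Nov 4, Nov 7, skipping weekends) brings us to Monday, 2022/11/07, which is the date disbursement becomes effective.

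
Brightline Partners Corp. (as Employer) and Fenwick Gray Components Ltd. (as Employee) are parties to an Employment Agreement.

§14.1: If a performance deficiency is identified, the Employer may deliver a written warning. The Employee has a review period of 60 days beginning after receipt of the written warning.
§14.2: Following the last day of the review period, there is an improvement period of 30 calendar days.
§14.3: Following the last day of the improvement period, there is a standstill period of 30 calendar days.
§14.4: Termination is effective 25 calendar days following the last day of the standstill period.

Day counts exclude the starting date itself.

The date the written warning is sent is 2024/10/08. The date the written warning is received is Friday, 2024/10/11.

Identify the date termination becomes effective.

2025/03/05

Adding 60 calendar days to 2024/10/11 gives 2024/12/10, which is the last day of the review period.
Adding 30 calendar days to 2024/12/10 gives 2025/01/09, which is the last day of the improvement period.
The last day of the standstill period: 30 calendar days after 2025/01/09 is 2025/02/08.
The date termination becomes effective: 2025/02/08 + 25 days = 2025/03/05.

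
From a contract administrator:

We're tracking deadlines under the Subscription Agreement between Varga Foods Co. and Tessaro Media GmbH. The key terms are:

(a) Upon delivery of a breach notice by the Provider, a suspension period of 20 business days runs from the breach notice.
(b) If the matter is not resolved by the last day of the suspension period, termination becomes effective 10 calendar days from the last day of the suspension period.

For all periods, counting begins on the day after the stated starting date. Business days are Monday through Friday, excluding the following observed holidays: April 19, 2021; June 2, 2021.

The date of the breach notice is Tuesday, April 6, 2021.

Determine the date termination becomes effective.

May 15, 2021

The last day of the suspension period: counting 20 business days from Tuesday, April 6, 2021 (Apr 7, Apr 8, Apr 9, Apr 12, …, May 3, May 4, May 5, skipping weekends and the listed holiday on Apr 19) reaches Wednesday, May 5, 2021.
The date termination becomes effective: 10 calendar days after May 5, 2021 is May 15, 2021.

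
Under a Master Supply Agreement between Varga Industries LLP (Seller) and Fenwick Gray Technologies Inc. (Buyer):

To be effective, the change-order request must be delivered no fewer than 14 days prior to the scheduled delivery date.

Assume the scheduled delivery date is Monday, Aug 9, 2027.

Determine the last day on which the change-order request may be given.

Counting back 14 calendar days from Aug 9, 2027 gives Jul 26, 2027.

Jul 26, 2027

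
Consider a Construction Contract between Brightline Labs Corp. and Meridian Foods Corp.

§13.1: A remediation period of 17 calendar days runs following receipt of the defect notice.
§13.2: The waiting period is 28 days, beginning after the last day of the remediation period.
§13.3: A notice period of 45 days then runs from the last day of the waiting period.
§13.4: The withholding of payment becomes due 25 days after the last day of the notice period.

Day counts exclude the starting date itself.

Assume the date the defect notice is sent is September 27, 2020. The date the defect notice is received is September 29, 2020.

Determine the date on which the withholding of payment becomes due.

January 22, 2021

The last day of the remediation period: September 29, 2020 + 17 days = October 16, 2020.
The last day of the waiting period: October 16, 2020 + 28 days = November 13, 2020.
The last day of the notice period: November 13, 2020 + 45 days = December 28, 2020.
Adding 25 calendar days to December 28, 2020 gives January 22, 2021, which is the date on which the withholding of payment becomes due.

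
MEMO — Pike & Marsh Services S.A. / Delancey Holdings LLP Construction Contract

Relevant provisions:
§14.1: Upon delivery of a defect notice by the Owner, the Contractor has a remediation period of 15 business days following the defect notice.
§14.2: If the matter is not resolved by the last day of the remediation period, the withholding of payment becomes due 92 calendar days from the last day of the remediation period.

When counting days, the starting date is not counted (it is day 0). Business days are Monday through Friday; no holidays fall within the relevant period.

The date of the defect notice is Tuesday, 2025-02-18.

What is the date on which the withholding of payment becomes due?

2025-06-11

From Tuesday, 2025-02-18, 15 business days (Feb 19, Feb 20, Feb 21, Feb 24, …, Mar 7, Mar 10, Mar 11, skipping weekends) brings us to Tuesday, 2025-03-11, which is the last day of the remediation period.
Adding 92 calendar days to 2025-03-11 gives 2025-06-11, which is the date on which the withholding of payment becomes due.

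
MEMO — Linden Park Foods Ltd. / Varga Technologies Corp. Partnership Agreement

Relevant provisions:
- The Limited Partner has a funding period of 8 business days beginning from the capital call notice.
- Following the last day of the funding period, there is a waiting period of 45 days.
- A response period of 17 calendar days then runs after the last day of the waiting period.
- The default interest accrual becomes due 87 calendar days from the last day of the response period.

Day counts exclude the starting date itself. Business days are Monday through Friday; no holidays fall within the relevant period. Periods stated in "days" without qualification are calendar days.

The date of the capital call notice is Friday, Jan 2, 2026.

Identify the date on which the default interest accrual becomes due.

Jun 12, 2026

The last day of the funding period: counting 8 business days from Friday, Jan 2, 2026 (Jan 5, Jan 6, Jan 7, Jan 8, Jan 9, Jan 12, Jan 13, Jan 14, skipping weekends) reaches Wednesday, Jan 14, 2026.
The last day of the waiting period: 45 calendar days after Jan 14, 2026 is Feb 28, 2026.
Adding 17 calendar days to Feb 28, 2026 gives Mar 17, 2026, which is the last day of the response period.
Adding 87 calendar days to Mar 17, 2026 gives Jun 12, 2026, which is the date on which the default interest accrual becomes due.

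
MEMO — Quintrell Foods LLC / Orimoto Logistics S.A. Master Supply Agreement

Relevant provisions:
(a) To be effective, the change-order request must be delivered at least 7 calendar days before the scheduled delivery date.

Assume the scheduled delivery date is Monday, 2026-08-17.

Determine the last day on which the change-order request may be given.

Counting back 7 calendar days from 2026-08-17 gives 2026-08-10.

2026-08-10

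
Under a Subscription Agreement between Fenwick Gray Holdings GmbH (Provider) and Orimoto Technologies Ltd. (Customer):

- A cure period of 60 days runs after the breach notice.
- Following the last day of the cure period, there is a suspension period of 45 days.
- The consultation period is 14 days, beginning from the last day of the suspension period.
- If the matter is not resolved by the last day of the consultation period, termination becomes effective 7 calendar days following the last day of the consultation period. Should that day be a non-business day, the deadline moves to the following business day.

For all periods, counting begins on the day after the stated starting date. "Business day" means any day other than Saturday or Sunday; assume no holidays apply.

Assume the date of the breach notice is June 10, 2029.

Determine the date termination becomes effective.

October 15, 2029

The last day of the cure period: June 10, 2029 + 60 days = August 9, 2029.
The last day of the suspension period: August 9, 2029 + 45 days = September 23, 2029.
Adding 14 calendar days to September 23, 2029 gives October 7, 2029, which is the last day of the consultation period.
The date termination becomes effective: 7 calendar days after October 7, 2029 is October 14, 2029. That falls on a Sunday, so it rolls to the next business day, Monday, October 15, 2029.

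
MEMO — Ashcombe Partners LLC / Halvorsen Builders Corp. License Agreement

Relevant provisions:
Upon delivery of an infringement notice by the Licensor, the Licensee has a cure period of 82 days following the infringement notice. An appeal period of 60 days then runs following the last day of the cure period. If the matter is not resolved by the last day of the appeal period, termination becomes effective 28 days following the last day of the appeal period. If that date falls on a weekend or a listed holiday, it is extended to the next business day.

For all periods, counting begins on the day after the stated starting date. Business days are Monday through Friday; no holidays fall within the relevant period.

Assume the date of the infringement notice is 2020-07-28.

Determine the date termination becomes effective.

2021-01-14

The last day of the cure period: 82 calendar days after 2020-07-28 is 2020-10-18.
Adding 60 calendar days to 2020-10-18 gives 2020-12-17, which is the last day of the appeal period.
Adding 28 calendar days to 2020-12-17 gives 2021-01-14, which is the date termination becomes effective. 2021-01-14 is a Thursday, so no roll-forward applies.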